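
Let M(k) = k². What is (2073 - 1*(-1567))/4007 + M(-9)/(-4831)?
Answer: 17260273/19357817 ≈ 0.89164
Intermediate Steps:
(2073 - 1*(-1567))/4007 + M(-9)/(-4831) = (2073 - 1*(-1567))/4007 + (-9)²/(-4831) = (2073 + 1567)*(1/4007) + 81*(-1/4831) = 3640*(1/4007) - 81/4831 = 3640/4007 - 81/4831 = 17260273/19357817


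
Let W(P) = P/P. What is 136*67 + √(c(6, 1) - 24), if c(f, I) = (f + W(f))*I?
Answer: 9112 + I*√17 ≈ 9112.0 + 4.1231*I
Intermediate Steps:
W(P) = 1
c(f, I) = I*(1 + f) (c(f, I) = (f + 1)*I = (1 + f)*I = I*(1 + f))
136*67 + √(c(6, 1) - 24) = 136*67 + √(1*(1 + 6) - 24) = 9112 + √(1*7 - 24) = 9112 + √(7 - 24) = 9112 + √(-17) = 9112 + I*√17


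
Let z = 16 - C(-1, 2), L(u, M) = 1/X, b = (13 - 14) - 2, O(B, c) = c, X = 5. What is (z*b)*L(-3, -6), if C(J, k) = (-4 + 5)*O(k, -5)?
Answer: -63/5 ≈ -12.600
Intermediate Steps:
b = -3 (b = -1 - 2 = -3)
L(u, M) = ⅕ (L(u, M) = 1/5 = ⅕)
C(J, k) = -5 (C(J, k) = (-4 + 5)*(-5) = 1*(-5) = -5)
z = 21 (z = 16 - 1*(-5) = 16 + 5 = 21)
(z*b)*L(-3, -6) = (21*(-3))*(⅕) = -63*⅕ = -63/5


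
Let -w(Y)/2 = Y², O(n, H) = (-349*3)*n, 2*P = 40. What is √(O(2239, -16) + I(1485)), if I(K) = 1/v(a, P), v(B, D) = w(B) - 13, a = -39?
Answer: 2*I*√5469696299470/3055 ≈ 1531.1*I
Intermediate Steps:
P = 20 (P = (½)*40 = 20)
O(n, H) = -1047*n
w(Y) = -2*Y²
v(B, D) = -13 - 2*B² (v(B, D) = -2*B² - 13 = -13 - 2*B²)
I(K) = -1/3055 (I(K) = 1/(-13 - 2*(-39)²) = 1/(-13 - 2*1521) = 1/(-13 - 3042) = 1/(-3055) = -1/3055)
√(O(2239, -16) + I(1485)) = √(-1047*2239 - 1/3055) = √(-2344233 - 1/3055) = √(-7161631816/3055) = 2*I*√5469696299470/3055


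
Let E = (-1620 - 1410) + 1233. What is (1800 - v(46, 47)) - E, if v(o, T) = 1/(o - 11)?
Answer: 125894/35 ≈ 3597.0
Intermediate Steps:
v(o, T) = 1/(-11 + o)
E = -1797 (E = -3030 + 1233 = -1797)
(1800 - v(46, 47)) - E = (1800 - 1/(-11 + 46)) - 1*(-1797) = (1800 - 1/35) + 1797 = 62999/35 + 1797 = 125894/35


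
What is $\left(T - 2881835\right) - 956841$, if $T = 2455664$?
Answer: $-1383012$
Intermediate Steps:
$\left(T - 2881835\right) - 956841 = \left(2455664 - 2881835\right) - 956841 = -426171 - 956841 = -1383012$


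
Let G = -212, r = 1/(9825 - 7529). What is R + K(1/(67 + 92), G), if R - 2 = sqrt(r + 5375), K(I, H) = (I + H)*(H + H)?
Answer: 269662/3 + sqrt(7083734574)/1148 ≈ 89961.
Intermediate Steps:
r = 1/2296 ≈ 0.00043554
K(I, H) = 2*H*(H + I) (K(I, H) = (H + I)*(2*H) = 2*H*(H + I))
R = 2 + sqrt(7083734574)/1148 (R = 2 + sqrt(1/2296 + 5375) = 2 + sqrt(12341001/2296) = 2 + sqrt(7083734574)/1148 ≈ 75.314)
R + K(1/(67 + 92), G) = (2 + sqrt(7083734574)/1148) + 2*(-212)*(-212 + 1/(67 + 92)) = (2 + sqrt(7083734574)/1148) + 2*(-212)*(-212 + 1/159) = (2 + sqrt(7083734574)/1148) + 2*(-212)*(-33707/159) = (2 + sqrt(7083734574)/1148) + 269656/3 = 269662/3 + sqrt(7083734574)/1148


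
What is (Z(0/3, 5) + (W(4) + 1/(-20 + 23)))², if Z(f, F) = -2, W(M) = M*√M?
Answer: 361/9 ≈ 40.111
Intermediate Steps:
W(M) = M^(3/2)
(Z(0/3, 5) + (W(4) + 1/(-20 + 23)))² = (-2 + (4^(3/2) + 1/(-20 + 23)))² = (-2 + (8 + 1/3))² = (-2 + (8 + ⅓))² = (-2 + 25/3)² = (19/3)² = 361/9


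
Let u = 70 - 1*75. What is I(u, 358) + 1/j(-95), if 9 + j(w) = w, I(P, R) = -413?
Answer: -42953/104 ≈ -413.01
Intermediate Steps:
u = -5 (u = 70 - 75 = -5)
j(w) = -9 + w
I(u, 358) + 1/j(-95) = -413 + 1/(-9 - 95) = -413 + 1/(-104) = -413 - 1/104 = -42953/104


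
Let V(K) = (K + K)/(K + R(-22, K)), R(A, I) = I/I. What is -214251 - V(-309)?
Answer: -32994963/154 ≈ -2.1425e+5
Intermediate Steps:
R(A, I) = 1
V(K) = 2*K/(1 + K) (V(K) = (K + K)/(K + 1) = (2*K)/(1 + K) = 2*K/(1 + K))
-214251 - V(-309) = -214251 - 2*(-309)/(1 - 309) = -214251 - 2*(-309)/(-308) = -214251 - 2*(-309)*(-1)/308 = -214251 - 1*309/154 = -214251 - 309/154 = -32994963/154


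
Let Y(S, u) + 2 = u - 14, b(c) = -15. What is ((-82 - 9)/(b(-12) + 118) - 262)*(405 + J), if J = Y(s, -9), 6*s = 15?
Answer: -10289260/103 ≈ -99896.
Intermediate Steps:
s = 5/2 (s = (1/6)*15 = 5/2 ≈ 2.5000)
Y(S, u) = -16 + u (Y(S, u) = -2 + (u - 14) = -2 + (-14 + u) = -16 + u)
J = -25 (J = -16 - 9 = -25)
((-82 - 9)/(b(-12) + 118) - 262)*(405 + J) = ((-82 - 9)/(-15 + 118) - 262)*(405 - 25) = (-91/103 - 262)*380 = -27077/103*380 = -10289260/103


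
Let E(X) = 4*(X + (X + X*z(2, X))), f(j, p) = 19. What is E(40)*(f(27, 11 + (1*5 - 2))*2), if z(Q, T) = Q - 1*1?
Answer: 18240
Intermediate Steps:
z(Q, T) = -1 + Q (z(Q, T) = Q - 1 = -1 + Q)
E(X) = 12*X (E(X) = 4*(X + (X + X*(-1 + 2))) = 4*(X + (X + X*1)) = 4*(X + (X + X)) = 4*(X + 2*X) = 4*(3*X) = 12*X)
E(40)*(f(27, 11 + (1*5 - 2))*2) = (12*40)*(19*2) = 480*38 = 18240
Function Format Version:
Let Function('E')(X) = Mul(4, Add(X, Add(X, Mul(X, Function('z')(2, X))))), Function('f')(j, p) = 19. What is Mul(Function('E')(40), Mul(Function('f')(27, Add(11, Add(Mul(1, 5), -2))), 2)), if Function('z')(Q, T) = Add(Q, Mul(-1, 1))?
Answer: 18240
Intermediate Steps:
Function('z')(Q, T) = Add(-1, Q) (Function('z')(Q, T) = Add(Q, -1) = Add(-1, Q))
Function('E')(X) = Mul(12, X) (Function('E')(X) = Mul(4, Add(X, Add(X, Mul(X, Add(-1, 2))))) = Mul(4, Add(X, Add(X, Mul(X, 1)))) = Mul(4, Add(X, Add(X, X))) = Mul(4, Add(X, Mul(2, X))) = Mul(4, Mul(3, X)) = Mul(12, X))
Mul(Function('E')(40), Mul(Function('f')(27, Add(11, Add(Mul(1, 5), -2))), 2)) = Mul(Mul(12, 40), Mul(19, 2)) = Mul(480, 38) = 18240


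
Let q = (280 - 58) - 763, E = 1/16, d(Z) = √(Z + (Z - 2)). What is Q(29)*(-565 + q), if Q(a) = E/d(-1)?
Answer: 553*I/16 ≈ 34.563*I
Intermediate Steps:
d(Z) = √(-2 + 2*Z) (d(Z) = √(Z + (-2 + Z)) = √(-2 + 2*Z))
E = 1/16 ≈ 0.062500
Q(a) = -I/32 (Q(a) = 1/(16*(√(-2 + 2*(-1)))) = 1/(16*(√(-2 - 2))) = 1/(16*(√(-4))) = 1/(16*((2*I))) = (-I/2)/16 = -I/32)
q = -541 (q = 222 - 763 = -541)
Q(29)*(-565 + q) = (-I/32)*(-565 - 541) = -I/32*(-1106) = 553*I/16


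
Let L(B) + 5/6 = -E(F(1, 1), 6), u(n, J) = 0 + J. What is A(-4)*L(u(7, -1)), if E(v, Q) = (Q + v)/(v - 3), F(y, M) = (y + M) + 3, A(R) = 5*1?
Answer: -95/3 ≈ -31.667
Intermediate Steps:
A(R) = 5
F(y, M) = 3 + M + y (F(y, M) = (M + y) + 3 = 3 + M + y)
E(v, Q) = (Q + v)/(-3 + v)
u(n, J) = J
L(B) = -19/3 (L(B) = -5/6 - (6 + (3 + 1 + 1))/(-3 + (3 + 1 + 1)) = -5/6 - (6 + 5)/(-3 + 5) = -5/6 - 11/2 = -19/3)
A(-4)*L(u(7, -1)) = 5*(-19/3) = -95/3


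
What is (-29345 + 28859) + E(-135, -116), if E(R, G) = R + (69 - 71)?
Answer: -623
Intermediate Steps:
E(R, G) = -2 + R (E(R, G) = R - 2 = -2 + R)
(-29345 + 28859) + E(-135, -116) = (-29345 + 28859) + (-2 - 135) = -486 - 137 = -623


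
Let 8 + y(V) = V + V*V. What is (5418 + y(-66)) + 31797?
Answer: 41497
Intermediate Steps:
y(V) = -8 + V + V**2 (y(V) = -8 + (V + V*V) = -8 + (V + V**2) = -8 + V + V**2)
(5418 + y(-66)) + 31797 = (5418 + (-8 - 66 + (-66)**2)) + 31797 = (5418 + (-8 - 66 + 4356)) + 31797 = (5418 + 4282) + 31797 = 9700 + 31797 = 41497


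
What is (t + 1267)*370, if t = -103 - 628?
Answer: 198320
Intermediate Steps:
t = -731
(t + 1267)*370 = (-731 + 1267)*370 = 536*370 = 198320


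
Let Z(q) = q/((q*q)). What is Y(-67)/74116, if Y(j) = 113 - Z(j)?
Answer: 1893/1241443 ≈ 0.0015248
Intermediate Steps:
Z(q) = 1/q (Z(q) = q/(q²) = q/q² = 1/q)
Y(j) = 113 - 1/j
Y(-67)/74116 = (113 - 1/(-67))/74116 = (113 - 1*(-1/67))*(1/74116) = (113 + 1/67)*(1/74116) = (7572/67)*(1/74116) = 1893/1241443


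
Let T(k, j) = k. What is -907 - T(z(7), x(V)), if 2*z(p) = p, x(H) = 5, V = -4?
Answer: -1821/2 ≈ -910.50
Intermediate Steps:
z(p) = p/2
-907 - T(z(7), x(V)) = -907 - 7/2 = -1821/2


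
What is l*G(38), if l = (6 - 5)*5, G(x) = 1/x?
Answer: 5/38 ≈ 0.13158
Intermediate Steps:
l = 5 (l = 1*5 = 5)
l*G(38) = 5/38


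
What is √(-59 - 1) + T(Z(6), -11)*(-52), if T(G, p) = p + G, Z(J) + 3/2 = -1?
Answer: 702 + 2*I*√15 ≈ 702.0 + 7.746*I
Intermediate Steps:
Z(J) = -5/2 (Z(J) = -3/2 - 1 = -5/2)
T(G, p) = G + p
√(-59 - 1) + T(Z(6), -11)*(-52) = √(-59 - 1) + (-5/2 - 11)*(-52) = √(-60) - 27/2*(-52) = 2*I*√15 + 702 = 702 + 2*I*√15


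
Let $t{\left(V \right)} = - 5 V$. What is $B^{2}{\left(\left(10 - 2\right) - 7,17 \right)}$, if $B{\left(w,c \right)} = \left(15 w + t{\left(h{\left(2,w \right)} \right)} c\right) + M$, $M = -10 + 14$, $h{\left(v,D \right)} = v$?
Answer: $22801$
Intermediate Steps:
$M = 4$
$B{\left(w,c \right)} = 4 - 10 c + 15 w$ ($B{\left(w,c \right)} = \left(15 w + \left(-5\right) 2 c\right) + 4 = \left(15 w - 10 c\right) + 4 = \left(- 10 c + 15 w\right) + 4 = 4 - 10 c + 15 w$)
$B^{2}{\left(\left(10 - 2\right) - 7,17 \right)} = \left(4 - 170 + 15 \left(\left(10 - 2\right) - 7\right)\right)^{2} = \left(4 - 170 + 15 \left(8 - 7\right)\right)^{2} = \left(4 - 170 + 15 \cdot 1\right)^{2} = \left(4 - 170 + 15\right)^{2} = \left(-151\right)^{2} = 22801$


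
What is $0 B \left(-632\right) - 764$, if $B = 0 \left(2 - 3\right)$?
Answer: $-764$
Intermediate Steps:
$B = 0$ ($B = 0 \left(-1\right) = 0$)
$0 B \left(-632\right) - 764 = 0 \cdot 0 \left(-632\right) - 764 = 0 \left(-632\right) - 764 = 0 - 764 = -764$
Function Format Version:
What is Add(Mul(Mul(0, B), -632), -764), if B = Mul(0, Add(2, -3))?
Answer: -764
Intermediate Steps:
B = 0 (B = Mul(0, -1) = 0)
Add(Mul(Mul(0, B), -632), -764) = Add(Mul(Mul(0, 0), -632), -764) = Add(Mul(0, -632), -764) = Add(0, -764) = -764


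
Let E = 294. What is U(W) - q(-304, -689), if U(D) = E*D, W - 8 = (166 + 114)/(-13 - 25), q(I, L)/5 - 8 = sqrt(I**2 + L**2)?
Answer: 2768/19 - 5*sqrt(567137) ≈ -3619.7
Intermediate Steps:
q(I, L) = 40 + 5*sqrt(I**2 + L**2)
W = 12/19 (W = 8 + (166 + 114)/(-13 - 25) = 8 + 280/(-38) = 8 + 280*(-1/38) = 8 - 140/19 = 12/19 ≈ 0.63158)
U(D) = 294*D
U(W) - q(-304, -689) = 294*(12/19) - (40 + 5*sqrt((-304)**2 + (-689)**2)) = 3528/19 - (40 + 5*sqrt(92416 + 474721)) = 3528/19 - (40 + 5*sqrt(567137)) = 3528/19 + (-40 - 5*sqrt(567137)) = 2768/19 - 5*sqrt(567137)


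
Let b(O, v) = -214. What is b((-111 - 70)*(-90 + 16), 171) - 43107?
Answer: -43321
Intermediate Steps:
b((-111 - 70)*(-90 + 16), 171) - 43107 = -214 - 43107 = -43321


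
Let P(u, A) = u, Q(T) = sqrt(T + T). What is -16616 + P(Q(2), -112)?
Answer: -16614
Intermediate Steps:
Q(T) = sqrt(2)*sqrt(T) (Q(T) = sqrt(2*T) = sqrt(2)*sqrt(T))
-16616 + P(Q(2), -112) = -16616 + sqrt(2)*sqrt(2) = -16616 + 2 = -16614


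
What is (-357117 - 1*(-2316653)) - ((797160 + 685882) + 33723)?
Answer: 442771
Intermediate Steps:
(-357117 - 1*(-2316653)) - ((797160 + 685882) + 33723) = (-357117 + 2316653) - (1483042 + 33723) = 1959536 - 1*1516765 = 1959536 - 1516765 = 442771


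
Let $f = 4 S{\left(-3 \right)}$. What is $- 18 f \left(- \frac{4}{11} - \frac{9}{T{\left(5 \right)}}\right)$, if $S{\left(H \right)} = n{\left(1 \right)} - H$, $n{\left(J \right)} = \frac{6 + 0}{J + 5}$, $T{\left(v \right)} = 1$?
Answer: $\frac{29664}{11} \approx 2696.7$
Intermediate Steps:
$n{\left(J \right)} = \frac{6}{5 + J}$
$S{\left(H \right)} = 1 - H$ ($S{\left(H \right)} = \frac{6}{5 + 1} - H = \frac{6}{6} - H = 6 \cdot \frac{1}{6} - H = 1 - H$)
$f = 16$ ($f = 4 \left(1 - -3\right) = 4 \left(1 + 3\right) = 4 \cdot 4 = 16$)
$- 18 f \left(- \frac{4}{11} - \frac{9}{T{\left(5 \right)}}\right) = \left(-18\right) 16 \left(- \frac{4}{11} - \frac{9}{1}\right) = - 288 \left(\left(-4\right) \frac{1}{11} - 9\right) = - 288 \left(- \frac{4}{11} - 9\right) = \left(-288\right) \left(- \frac{103}{11}\right) = \frac{29664}{11}$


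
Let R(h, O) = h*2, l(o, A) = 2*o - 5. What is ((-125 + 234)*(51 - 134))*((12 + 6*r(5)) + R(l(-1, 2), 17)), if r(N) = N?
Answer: -253316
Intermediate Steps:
l(o, A) = -5 + 2*o
R(h, O) = 2*h
((-125 + 234)*(51 - 134))*((12 + 6*r(5)) + R(l(-1, 2), 17)) = ((-125 + 234)*(51 - 134))*((12 + 6*5) + 2*(-5 + 2*(-1))) = (109*(-83))*((12 + 30) + 2*(-5 - 2)) = -9047*(42 + 2*(-7)) = -9047*(42 - 14) = -9047*28 = -253316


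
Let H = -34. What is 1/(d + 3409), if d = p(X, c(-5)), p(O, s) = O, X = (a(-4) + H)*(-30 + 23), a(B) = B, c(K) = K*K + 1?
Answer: 1/3675 ≈ 0.00027211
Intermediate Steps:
c(K) = 1 + K² (c(K) = K² + 1 = 1 + K²)
X = 266 (X = (-4 - 34)*(-30 + 23) = -38*(-7) = 266)
d = 266
1/(d + 3409) = 1/(266 + 3409) = 1/3675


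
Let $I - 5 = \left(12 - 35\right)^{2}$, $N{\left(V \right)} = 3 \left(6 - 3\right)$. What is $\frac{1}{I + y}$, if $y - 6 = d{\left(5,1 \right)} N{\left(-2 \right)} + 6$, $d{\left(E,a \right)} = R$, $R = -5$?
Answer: $\frac{1}{501} \approx 0.001996$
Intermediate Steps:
$d{\left(E,a \right)} = -5$
$N{\left(V \right)} = 9$ ($N{\left(V \right)} = 3 \cdot 3 = 9$)
$I = 534$ ($I = 5 + \left(12 - 35\right)^{2} = 5 + \left(-23\right)^{2} = 5 + 529 = 534$)
$y = -33$ ($y = 6 + \left(\left(-5\right) 9 + 6\right) = 6 + \left(-45 + 6\right) = 6 - 39 = -33$)
$\frac{1}{I + y} = \frac{1}{534 - 33} = \frac{1}{501}$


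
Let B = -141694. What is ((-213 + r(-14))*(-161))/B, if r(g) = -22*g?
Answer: 2185/20242 ≈ 0.10794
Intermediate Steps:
((-213 + r(-14))*(-161))/B = ((-213 - 22*(-14))*(-161))/(-141694) = ((-213 + 308)*(-161))*(-1/141694) = (95*(-161))*(-1/141694) = -15295*(-1/141694) = 2185/20242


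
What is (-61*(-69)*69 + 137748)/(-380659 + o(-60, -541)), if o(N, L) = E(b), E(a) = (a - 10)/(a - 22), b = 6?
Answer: -570892/507545 ≈ -1.1248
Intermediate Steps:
E(a) = (-10 + a)/(-22 + a)
o(N, L) = ¼ (o(N, L) = (-10 + 6)/(-22 + 6) = -4/(-16) = -1/16*(-4) = ¼)
(-61*(-69)*69 + 137748)/(-380659 + o(-60, -541)) = (-61*(-69)*69 + 137748)/(-380659 + ¼) = (4209*69 + 137748)/(-1522635/4) = (290421 + 137748)*(-4/1522635) = 428169*(-4/1522635) = -570892/507545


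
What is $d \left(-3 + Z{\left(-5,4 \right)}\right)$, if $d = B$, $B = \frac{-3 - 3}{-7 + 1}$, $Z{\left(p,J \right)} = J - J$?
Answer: $-3$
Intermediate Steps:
$Z{\left(p,J \right)} = 0$
$B = 1$ ($B = - \frac{6}{-6} = \left(-6\right) \left(- \frac{1}{6}\right) = 1$)
$d = 1$
$d \left(-3 + Z{\left(-5,4 \right)}\right) = 1 \left(-3 + 0\right) = 1 \left(-3\right) = -3$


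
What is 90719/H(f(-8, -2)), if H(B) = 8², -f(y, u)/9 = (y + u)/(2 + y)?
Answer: 90719/64 ≈ 1417.5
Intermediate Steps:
f(y, u) = -9*(u + y)/(2 + y) (f(y, u) = -9*(y + u)/(2 + y) = -9*(u + y)/(2 + y))
H(B) = 64
90719/H(f(-8, -2)) = 90719/64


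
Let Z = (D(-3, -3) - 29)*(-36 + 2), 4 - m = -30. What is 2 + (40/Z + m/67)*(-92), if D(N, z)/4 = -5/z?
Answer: -56418/1139 ≈ -49.533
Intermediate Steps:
m = 34 (m = 4 - 1*(-30) = 4 + 30 = 34)
D(N, z) = -20/z (D(N, z) = 4*(-5/z) = -20/z)
Z = 2278/3 (Z = (-20/(-3) - 29)*(-36 + 2) = (-20*(-⅓) - 29)*(-34) = (20/3 - 29)*(-34) = -67/3*(-34) = 2278/3 ≈ 759.33)
2 + (40/Z + m/67)*(-92) = 2 + (40/(2278/3) + 34/67)*(-92) = 2 + (40*(3/2278) + 34*(1/67))*(-92) = 2 + (60/1139 + 34/67)*(-92) = 2 + (638/1139)*(-92) = 2 - 58696/1139 = -56418/1139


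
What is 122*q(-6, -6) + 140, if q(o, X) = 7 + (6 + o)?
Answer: 994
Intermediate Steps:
q(o, X) = 13 + o
122*q(-6, -6) + 140 = 122*(13 - 6) + 140 = 122*7 + 140 = 854 + 140 = 994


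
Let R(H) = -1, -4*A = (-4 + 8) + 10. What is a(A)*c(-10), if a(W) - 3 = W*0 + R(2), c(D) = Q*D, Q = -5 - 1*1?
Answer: 120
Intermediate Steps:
A = -7/2 (A = -((-4 + 8) + 10)/4 = -(4 + 10)/4 = -¼*14 = -7/2 ≈ -3.5000)
Q = -6 (Q = -5 - 1 = -6)
c(D) = -6*D
a(W) = 2 (a(W) = 3 + (W*0 - 1) = 3 + (0 - 1) = 3 - 1 = 2)
a(A)*c(-10) = 2*(-6*(-10)) = 2*60 = 120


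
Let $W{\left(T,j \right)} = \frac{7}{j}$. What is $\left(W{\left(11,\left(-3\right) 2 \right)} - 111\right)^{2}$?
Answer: $\frac{452929}{36} \approx 12581.0$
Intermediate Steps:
$\left(W{\left(11,\left(-3\right) 2 \right)} - 111\right)^{2} = \left(\frac{7}{\left(-3\right) 2} - 111\right)^{2} = \left(\frac{7}{-6} - 111\right)^{2} = \left(7 \left(- \frac{1}{6}\right) - 111\right)^{2} = \left(- \frac{7}{6} - 111\right)^{2} = \left(- \frac{673}{6}\right)^{2} = \frac{452929}{36}$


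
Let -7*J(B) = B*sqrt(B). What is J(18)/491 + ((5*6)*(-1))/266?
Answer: -15/133 - 54*sqrt(2)/3437 ≈ -0.13500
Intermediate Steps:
J(B) = -B**(3/2)/7 (J(B) = -B*sqrt(B)/7 = -B**(3/2)/7)
J(18)/491 + ((5*6)*(-1))/266 = -54*sqrt(2)/7/491 + ((5*6)*(-1))/266 = -54*sqrt(2)/7*(1/491) + (30*(-1))*(1/266) = -54*sqrt(2)/7*(1/491) - 30*1/266 = -54*sqrt(2)/3437 - 15/133 = -15/133 - 54*sqrt(2)/3437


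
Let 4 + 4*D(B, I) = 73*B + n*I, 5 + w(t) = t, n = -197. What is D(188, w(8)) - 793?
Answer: 9957/4 ≈ 2489.3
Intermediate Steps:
w(t) = -5 + t
D(B, I) = -1 - 197*I/4 + 73*B/4 (D(B, I) = -1 + (73*B - 197*I)/4 = -1 + (-197*I + 73*B)/4 = -1 + (-197*I/4 + 73*B/4) = -1 - 197*I/4 + 73*B/4)
D(188, w(8)) - 793 = (-1 - 197*(-5 + 8)/4 + (73/4)*188) - 793 = (-1 - 197/4*3 + 3431) - 793 = (-1 - 591/4 + 3431) - 793 = 13129/4 - 793 = 9957/4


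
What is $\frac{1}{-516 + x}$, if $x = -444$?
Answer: $- \frac{1}{960} \approx -0.0010417$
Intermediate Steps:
$\frac{1}{-516 + x} = \frac{1}{-516 - 444} = \frac{1}{-960} = - \frac{1}{960}$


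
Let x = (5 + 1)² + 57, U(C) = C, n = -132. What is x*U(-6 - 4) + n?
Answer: -1062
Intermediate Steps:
x = 93 (x = 6² + 57 = 36 + 57 = 93)
x*U(-6 - 4) + n = 93*(-6 - 4) - 132 = 93*(-10) - 132 = -930 - 132 = -1062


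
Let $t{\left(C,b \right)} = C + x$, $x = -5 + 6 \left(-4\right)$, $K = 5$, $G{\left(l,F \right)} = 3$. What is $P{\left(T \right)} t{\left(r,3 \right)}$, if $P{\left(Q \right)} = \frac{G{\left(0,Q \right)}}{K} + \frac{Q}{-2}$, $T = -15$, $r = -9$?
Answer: $- \frac{1539}{5} \approx -307.8$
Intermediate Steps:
$x = -29$ ($x = -5 - 24 = -29$)
$t{\left(C,b \right)} = -29 + C$ ($t{\left(C,b \right)} = C - 29 = -29 + C$)
$P{\left(Q \right)} = \frac{3}{5} - \frac{Q}{2}$ ($P{\left(Q \right)} = \frac{3}{5} + \frac{Q}{-2} = 3 \cdot \frac{1}{5} + Q \left(- \frac{1}{2}\right) = \frac{3}{5} - \frac{Q}{2}$)
$P{\left(T \right)} t{\left(r,3 \right)} = \left(\frac{3}{5} - - \frac{15}{2}\right) \left(-29 - 9\right) = \left(\frac{3}{5} + \frac{15}{2}\right) \left(-38\right) = \frac{81}{10} \left(-38\right) = - \frac{1539}{5}$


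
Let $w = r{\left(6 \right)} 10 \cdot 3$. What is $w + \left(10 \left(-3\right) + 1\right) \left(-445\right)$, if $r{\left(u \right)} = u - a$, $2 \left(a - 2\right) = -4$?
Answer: $13085$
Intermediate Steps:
$a = 0$ ($a = 2 + \frac{1}{2} \left(-4\right) = 2 - 2 = 0$)
$r{\left(u \right)} = u$ ($r{\left(u \right)} = u - 0 = u + 0 = u$)
$w = 180$ ($w = 6 \cdot 10 \cdot 3 = 60 \cdot 3 = 180$)
$w + \left(10 \left(-3\right) + 1\right) \left(-445\right) = 180 + \left(10 \left(-3\right) + 1\right) \left(-445\right) = 180 + \left(-30 + 1\right) \left(-445\right) = 180 - -12905 = 180 + 12905 = 13085$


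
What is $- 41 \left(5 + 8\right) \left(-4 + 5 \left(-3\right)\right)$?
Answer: $10127$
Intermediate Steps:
$- 41 \left(5 + 8\right) \left(-4 + 5 \left(-3\right)\right) = - 41 \cdot 13 \left(-4 - 15\right) = - 41 \cdot 13 \left(-19\right) = \left(-41\right) \left(-247\right) = 10127$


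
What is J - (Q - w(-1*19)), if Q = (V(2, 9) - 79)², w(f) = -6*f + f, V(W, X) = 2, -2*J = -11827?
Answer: 159/2 ≈ 79.500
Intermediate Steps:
J = 11827/2 (J = -½*(-11827) = 11827/2 ≈ 5913.5)
w(f) = -5*f
Q = 5929 (Q = (2 - 79)² = (-77)² = 5929)
J - (Q - w(-1*19)) = 11827/2 - (5929 - (-5)*(-1*19)) = 11827/2 - (5929 - (-5)*(-19)) = 11827/2 - (5929 - 1*95) = 11827/2 - (5929 - 95) = 11827/2 - 1*5834 = 11827/2 - 5834 = 159/2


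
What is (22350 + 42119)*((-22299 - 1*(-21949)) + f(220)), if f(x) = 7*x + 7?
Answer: 77169393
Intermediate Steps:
f(x) = 7 + 7*x
(22350 + 42119)*((-22299 - 1*(-21949)) + f(220)) = (22350 + 42119)*((-22299 - 1*(-21949)) + (7 + 7*220)) = 64469*((-22299 + 21949) + (7 + 1540)) = 64469*(-350 + 1547) = 64469*1197 = 77169393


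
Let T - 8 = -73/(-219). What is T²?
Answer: 625/9 ≈ 69.444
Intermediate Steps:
T = 25/3 (T = 8 - 73/(-219) = 8 - 73*(-1/219) = 8 + ⅓ = 25/3 ≈ 8.3333)
T² = (25/3)² = 625/9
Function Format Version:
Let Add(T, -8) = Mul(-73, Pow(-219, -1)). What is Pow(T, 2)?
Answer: Rational(625, 9) ≈ 69.444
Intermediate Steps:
T = Rational(25, 3) (T = Add(8, Mul(-73, Pow(-219, -1))) = Add(8, Mul(-73, Rational(-1, 219))) = Add(8, Rational(1, 3)) = Rational(25, 3) ≈ 8.3333)
Pow(T, 2) = Pow(Rational(25, 3), 2) = Rational(625, 9)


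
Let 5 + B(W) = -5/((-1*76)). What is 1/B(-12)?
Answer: -76/375 ≈ -0.20267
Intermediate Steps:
B(W) = -375/76 (B(W) = -5 - 5/((-1*76)) = -5 - 5/(-76) = -5 - 5*(-1/76) = -5 + 5/76 = -375/76)
1/B(-12) = 1/(-375/76) = -76/375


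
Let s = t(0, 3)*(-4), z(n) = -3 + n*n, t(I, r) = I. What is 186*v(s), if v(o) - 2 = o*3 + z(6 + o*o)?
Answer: 6510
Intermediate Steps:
z(n) = -3 + n²
s = 0 (s = 0*(-4) = 0)
v(o) = -1 + (6 + o²)² + 3*o (v(o) = 2 + (o*3 + (-3 + (6 + o*o)²)) = 2 + (3*o + (-3 + (6 + o²)²)) = 2 + (-3 + (6 + o²)² + 3*o) = -1 + (6 + o²)² + 3*o)
186*v(s) = 186*(-1 + (6 + 0²)² + 3*0) = 186*(-1 + (6 + 0)² + 0) = 186*(-1 + 6² + 0) = 186*(-1 + 36 + 0) = 186*35 = 6510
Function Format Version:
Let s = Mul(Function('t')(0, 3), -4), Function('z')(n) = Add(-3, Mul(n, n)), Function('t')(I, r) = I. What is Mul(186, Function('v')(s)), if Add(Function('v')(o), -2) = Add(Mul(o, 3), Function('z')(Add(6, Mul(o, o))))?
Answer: 6510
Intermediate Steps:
Function('z')(n) = Add(-3, Pow(n, 2))
s = 0 (s = Mul(0, -4) = 0)
Function('v')(o) = Add(-1, Pow(Add(6, Pow(o, 2)), 2), Mul(3, o)) (Function('v')(o) = Add(2, Add(Mul(o, 3), Add(-3, Pow(Add(6, Mul(o, o)), 2)))) = Add(2, Add(Mul(3, o), Add(-3, Pow(Add(6, Pow(o, 2)), 2)))) = Add(2, Add(-3, Pow(Add(6, Pow(o, 2)), 2), Mul(3, o))) = Add(-1, Pow(Add(6, Pow(o, 2)), 2), Mul(3, o)))
Mul(186, Function('v')(s)) = Mul(186, Add(-1, Pow(Add(6, Pow(0, 2)), 2), Mul(3, 0))) = Mul(186, Add(-1, Pow(Add(6, 0), 2), 0)) = Mul(186, Add(-1, Pow(6, 2), 0)) = Mul(186, Add(-1, 36, 0)) = Mul(186, 35) = 6510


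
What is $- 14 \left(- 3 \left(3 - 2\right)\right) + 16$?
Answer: $58$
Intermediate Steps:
$- 14 \left(- 3 \left(3 - 2\right)\right) + 16 = - 14 \left(\left(-3\right) 1\right) + 16 = \left(-14\right) \left(-3\right) + 16 = 42 + 16 = 58$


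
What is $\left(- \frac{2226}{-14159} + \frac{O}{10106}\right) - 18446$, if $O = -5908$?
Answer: $- \frac{1319757524150}{71545427} \approx -18446.0$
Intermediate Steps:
$\left(- \frac{2226}{-14159} + \frac{O}{10106}\right) - 18446 = \left(- \frac{2226}{-14159} - \frac{5908}{10106}\right) - 18446 = \left(\left(-2226\right) \left(- \frac{1}{14159}\right) - \frac{2954}{5053}\right) - 18446 = \left(\frac{2226}{14159} - \frac{2954}{5053}\right) - 18446 = - \frac{30577708}{71545427} - 18446 = - \frac{1319757524150}{71545427}$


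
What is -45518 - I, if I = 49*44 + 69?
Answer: -47743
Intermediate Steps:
I = 2225 (I = 2156 + 69 = 2225)
-45518 - I = -45518 - 1*2225 = -45518 - 2225 = -47743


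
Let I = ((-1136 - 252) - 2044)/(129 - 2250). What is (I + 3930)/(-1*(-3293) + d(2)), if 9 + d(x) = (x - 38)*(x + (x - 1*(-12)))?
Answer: 1389827/957278 ≈ 1.4519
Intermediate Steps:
d(x) = -9 + (-38 + x)*(12 + 2*x) (d(x) = -9 + (x - 38)*(x + (x - 1*(-12))) = -9 + (-38 + x)*(x + (x + 12)) = -9 + (-38 + x)*(x + (12 + x)) = -9 + (-38 + x)*(12 + 2*x))
I = 1144/707 (I = (-1388 - 2044)/(-2121) = -3432*(-1/2121) = 1144/707 ≈ 1.6181)
(I + 3930)/(-1*(-3293) + d(2)) = (1144/707 + 3930)/(-1*(-3293) + (-465 - 64*2 + 2*2²)) = 2779654/(707*(3293 + (-465 - 128 + 2*4))) = 2779654/(707*(3293 + (-465 - 128 + 8))) = 2779654/(707*(3293 - 585)) = (2779654/707)/2708 = (2779654/707)*(1/2708) = 1389827/957278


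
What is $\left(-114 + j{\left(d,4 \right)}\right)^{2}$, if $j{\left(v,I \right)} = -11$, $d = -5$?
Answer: $15625$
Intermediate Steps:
$\left(-114 + j{\left(d,4 \right)}\right)^{2} = \left(-114 - 11\right)^{2} = \left(-125\right)^{2} = 15625$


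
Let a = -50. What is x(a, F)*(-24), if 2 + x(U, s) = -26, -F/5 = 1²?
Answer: 672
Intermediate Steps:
F = -5 (F = -5*1² = -5*1 = -5)
x(U, s) = -28 (x(U, s) = -2 - 26 = -28)
x(a, F)*(-24) = -28*(-24) = 672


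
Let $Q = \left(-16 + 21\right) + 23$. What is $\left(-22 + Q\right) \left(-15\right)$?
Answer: $-90$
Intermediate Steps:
$Q = 28$ ($Q = 5 + 23 = 28$)
$\left(-22 + Q\right) \left(-15\right) = \left(-22 + 28\right) \left(-15\right) = 6 \left(-15\right) = -90$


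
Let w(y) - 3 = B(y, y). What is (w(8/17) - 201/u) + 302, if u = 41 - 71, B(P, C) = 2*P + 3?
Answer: 53659/170 ≈ 315.64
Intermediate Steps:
B(P, C) = 3 + 2*P
w(y) = 6 + 2*y (w(y) = 3 + (3 + 2*y) = 6 + 2*y)
u = -30
(w(8/17) - 201/u) + 302 = ((6 + 2*(8/17)) - 201/(-30)) + 302 = ((6 + 2*(8*(1/17))) - 201*(-1/30)) + 302 = ((6 + 2*(8/17)) + 67/10) + 302 = ((6 + 16/17) + 67/10) + 302 = (118/17 + 67/10) + 302 = 2319/170 + 302 = 53659/170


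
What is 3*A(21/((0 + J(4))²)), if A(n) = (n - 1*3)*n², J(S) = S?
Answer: -35721/4096 ≈ -8.7209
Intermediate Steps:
A(n) = n²*(-3 + n) (A(n) = (n - 3)*n² = (-3 + n)*n² = n²*(-3 + n))
3*A(21/((0 + J(4))²)) = 3*((21/((0 + 4)²))²*(-3 + 21/((0 + 4)²))) = 3*((21/(4²))²*(-3 + 21/(4²))) = 3*((21/16)²*(-3 + 21/16)) = 3*((441/256)*(-27/16)) = 3*(-11907/4096) = -35721/4096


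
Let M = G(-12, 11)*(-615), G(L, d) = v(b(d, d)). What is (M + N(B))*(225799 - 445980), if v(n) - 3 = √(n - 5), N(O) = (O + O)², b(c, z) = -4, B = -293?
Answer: -75203040731 + 406233945*I ≈ -7.5203e+10 + 4.0623e+8*I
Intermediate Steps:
N(O) = 4*O² (N(O) = (2*O)² = 4*O²)
v(n) = 3 + √(-5 + n) (v(n) = 3 + √(n - 5) = 3 + √(-5 + n))
G(L, d) = 3 + 3*I (G(L, d) = 3 + √(-5 - 4) = 3 + √(-9) = 3 + 3*I)
M = -1845 - 1845*I (M = (3 + 3*I)*(-615) = -1845 - 1845*I ≈ -1845.0 - 1845.0*I)
(M + N(B))*(225799 - 445980) = ((-1845 - 1845*I) + 4*(-293)²)*(225799 - 445980) = ((-1845 - 1845*I) + 4*85849)*(-220181) = ((-1845 - 1845*I) + 343396)*(-220181) = (341551 - 1845*I)*(-220181) = -75203040731 + 406233945*I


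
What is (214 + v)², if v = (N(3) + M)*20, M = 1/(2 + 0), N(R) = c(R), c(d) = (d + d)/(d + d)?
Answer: 59536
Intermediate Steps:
c(d) = 1 (c(d) = (2*d)/((2*d)) = (2*d)*(1/(2*d)) = 1)
N(R) = 1
M = ½ (M = 1/2 = ½ ≈ 0.50000)
v = 30 (v = (1 + ½)*20 = (3/2)*20 = 30)
(214 + v)² = (214 + 30)² = 244² = 59536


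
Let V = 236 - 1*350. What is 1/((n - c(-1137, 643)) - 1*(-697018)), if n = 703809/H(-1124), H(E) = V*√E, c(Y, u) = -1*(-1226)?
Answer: 1129309380352/785764487412446393 - 17829828*I*√281/785764487412446393 ≈ 1.4372e-6 - 3.8037e-10*I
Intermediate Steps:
c(Y, u) = 1226
V = -114 (V = 236 - 350 = -114)
H(E) = -114*√E
n = 234603*I*√281/21356 (n = 703809/((-228*I*√281)) = 703809*(I*√281/64068) = 234603*I*√281/21356 ≈ 184.15*I)
1/((n - c(-1137, 643)) - 1*(-697018)) = 1/((234603*I*√281/21356 - 1*1226) - 1*(-697018)) = 1/((234603*I*√281/21356 - 1226) + 697018) = 1/((-1226 + 234603*I*√281/21356) + 697018) = 1/(695792 + 234603*I*√281/21356)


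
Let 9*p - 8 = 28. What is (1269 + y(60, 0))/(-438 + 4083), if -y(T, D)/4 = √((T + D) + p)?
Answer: 1237/3645 ≈ 0.33937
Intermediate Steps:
p = 4 (p = 8/9 + (⅑)*28 = 8/9 + 28/9 = 4)
y(T, D) = -4*√(4 + D + T) (y(T, D) = -4*√((T + D) + 4) = -4*√((D + T) + 4) = -4*√(4 + D + T))
(1269 + y(60, 0))/(-438 + 4083) = (1269 - 4*√(4 + 0 + 60))/(-438 + 4083) = (1269 - 4*√64)/3645 = (1269 - 4*8)*(1/3645) = (1269 - 32)*(1/3645) = 1237*(1/3645) = 1237/3645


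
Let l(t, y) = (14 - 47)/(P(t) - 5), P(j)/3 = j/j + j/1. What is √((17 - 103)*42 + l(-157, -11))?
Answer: 3*I*√742051/43 ≈ 60.099*I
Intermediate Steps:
P(j) = 3 + 3*j (P(j) = 3*(j/j + j/1) = 3*(1 + j*1) = 3*(1 + j) = 3 + 3*j)
l(t, y) = -33/(-2 + 3*t) (l(t, y) = (14 - 47)/((3 + 3*t) - 5) = -33/(-2 + 3*t))
√((17 - 103)*42 + l(-157, -11)) = √((17 - 103)*42 - 33/(-2 + 3*(-157))) = √(-86*42 - 33/(-2 - 471)) = √(-3612 - 33/(-473)) = √(-3612 - 33*(-1/473)) = √(-3612 + 3/43) = √(-155313/43) = 3*I*√742051/43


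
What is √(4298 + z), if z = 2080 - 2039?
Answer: √4339 ≈ 65.871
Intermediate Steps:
z = 41
√(4298 + z) = √(4298 + 41) = √4339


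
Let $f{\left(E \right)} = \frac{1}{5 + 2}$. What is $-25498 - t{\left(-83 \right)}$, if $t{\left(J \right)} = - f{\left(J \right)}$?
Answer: $- \frac{178485}{7} \approx -25498.0$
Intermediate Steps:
$f{\left(E \right)} = \frac{1}{7}$
$t{\left(J \right)} = - \frac{1}{7}$ ($t{\left(J \right)} = \left(-1\right) \frac{1}{7} = - \frac{1}{7}$)
$-25498 - t{\left(-83 \right)} = -25498 - - \frac{1}{7} = -25498 + \frac{1}{7} = - \frac{178485}{7}$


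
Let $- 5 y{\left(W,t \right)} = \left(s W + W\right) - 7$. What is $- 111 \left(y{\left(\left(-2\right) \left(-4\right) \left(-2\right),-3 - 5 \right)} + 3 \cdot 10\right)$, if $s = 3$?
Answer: $- \frac{24531}{5} \approx -4906.2$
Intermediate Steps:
$y{\left(W,t \right)} = \frac{7}{5} - \frac{4 W}{5}$ ($y{\left(W,t \right)} = - \frac{\left(3 W + W\right) - 7}{5} = - \frac{4 W - 7}{5} = - \frac{-7 + 4 W}{5} = \frac{7}{5} - \frac{4 W}{5}$)
$- 111 \left(y{\left(\left(-2\right) \left(-4\right) \left(-2\right),-3 - 5 \right)} + 3 \cdot 10\right) = - 111 \left(\left(\frac{7}{5} - \frac{4 \left(-2\right) \left(-4\right) \left(-2\right)}{5}\right) + 3 \cdot 10\right) = - 111 \left(\left(\frac{7}{5} - \frac{4 \cdot 8 \left(-2\right)}{5}\right) + 30\right) = - 111 \left(\left(\frac{7}{5} - - \frac{64}{5}\right) + 30\right) = - 111 \left(\left(\frac{7}{5} + \frac{64}{5}\right) + 30\right) = - 111 \left(\frac{71}{5} + 30\right) = \left(-111\right) \frac{221}{5} = - \frac{24531}{5}$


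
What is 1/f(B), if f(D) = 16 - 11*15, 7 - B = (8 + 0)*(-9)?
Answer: -1/149 ≈ -0.0067114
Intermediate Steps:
B = 79 (B = 7 - (8 + 0)*(-9) = 7 - 8*(-9) = 7 - 1*(-72) = 7 + 72 = 79)
f(D) = -149 (f(D) = 16 - 165 = -149)
1/f(B) = 1/(-149) = -1/149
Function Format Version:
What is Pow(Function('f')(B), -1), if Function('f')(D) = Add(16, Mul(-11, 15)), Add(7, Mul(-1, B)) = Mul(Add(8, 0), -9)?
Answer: Rational(-1, 149) ≈ -0.0067114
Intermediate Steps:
B = 79 (B = Add(7, Mul(-1, Mul(Add(8, 0), -9))) = Add(7, Mul(-1, Mul(8, -9))) = Add(7, Mul(-1, -72)) = Add(7, 72) = 79)
Function('f')(D) = -149 (Function('f')(D) = Add(16, -165) = -149)
Pow(Function('f')(B), -1) = Pow(-149, -1) = Rational(-1, 149)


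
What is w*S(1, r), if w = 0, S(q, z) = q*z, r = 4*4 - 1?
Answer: 0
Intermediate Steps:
r = 15 (r = 16 - 1 = 15)
w*S(1, r) = 0*(1*15) = 0*15 = 0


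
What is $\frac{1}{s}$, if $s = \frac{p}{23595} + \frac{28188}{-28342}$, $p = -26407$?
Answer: $- \frac{334364745}{706761527} \approx -0.47309$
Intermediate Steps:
$s = - \frac{706761527}{334364745}$ ($s = - \frac{26407}{23595} + \frac{28188}{-28342} = \left(-26407\right) \frac{1}{23595} + 28188 \left(- \frac{1}{28342}\right) = - \frac{26407}{23595} - \frac{14094}{14171} = - \frac{706761527}{334364745} \approx -2.1137$)
$\frac{1}{s} = \frac{1}{- \frac{706761527}{334364745}} = - \frac{334364745}{706761527}$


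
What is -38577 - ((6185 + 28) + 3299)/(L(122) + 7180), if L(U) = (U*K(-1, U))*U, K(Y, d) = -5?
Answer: -7908256/205 ≈ -38577.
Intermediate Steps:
L(U) = -5*U² (L(U) = (U*(-5))*U = (-5*U)*U = -5*U²)
-38577 - ((6185 + 28) + 3299)/(L(122) + 7180) = -38577 - ((6185 + 28) + 3299)/(-5*122² + 7180) = -38577 - (6213 + 3299)/(-5*14884 + 7180) = -38577 - 9512/(-74420 + 7180) = -38577 - 9512/(-67240) = -38577 - 9512*(-1)/67240 = -38577 - 1*(-29/205) = -38577 + 29/205 = -7908256/205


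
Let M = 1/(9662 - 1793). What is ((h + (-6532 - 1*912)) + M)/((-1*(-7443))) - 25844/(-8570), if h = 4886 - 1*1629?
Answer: 615648145504/250968023595 ≈ 2.4531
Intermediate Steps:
M = 1/7869 ≈ 0.00012708
h = 3257 (h = 4886 - 1629 = 3257)
((h + (-6532 - 1*912)) + M)/((-1*(-7443))) - 25844/(-8570) = ((3257 + (-6532 - 1*912)) + 1/7869)/((-1*(-7443))) - 25844/(-8570) = ((3257 + (-6532 - 912)) + 1/7869)/7443 - 25844*(-1/8570) = ((3257 - 7444) + 1/7869)*(1/7443) + 12922/4285 = (-4187 + 1/7869)*(1/7443) + 12922/4285 = -32947502/7869*1/7443 + 12922/4285 = -32947502/58568967 + 12922/4285 = 615648145504/250968023595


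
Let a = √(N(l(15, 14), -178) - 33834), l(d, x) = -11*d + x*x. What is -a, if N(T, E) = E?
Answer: -2*I*√8503 ≈ -184.42*I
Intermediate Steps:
l(d, x) = x² - 11*d (l(d, x) = -11*d + x² = x² - 11*d)
a = 2*I*√8503 (a = √(-178 - 33834) = √(-34012) = 2*I*√8503 ≈ 184.42*I)
-a = -2*I*√8503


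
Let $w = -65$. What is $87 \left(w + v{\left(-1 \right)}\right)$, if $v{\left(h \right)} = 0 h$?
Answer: $-5655$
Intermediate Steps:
$v{\left(h \right)} = 0$
$87 \left(w + v{\left(-1 \right)}\right) = 87 \left(-65 + 0\right) = 87 \left(-65\right) = -5655$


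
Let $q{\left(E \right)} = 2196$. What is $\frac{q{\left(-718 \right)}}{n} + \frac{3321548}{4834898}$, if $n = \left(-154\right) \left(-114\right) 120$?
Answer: $\frac{97335958869}{141469115480} \approx 0.68804$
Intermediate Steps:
$n = 2106720$ ($n = 17556 \cdot 120 = 2106720$)
$\frac{q{\left(-718 \right)}}{n} + \frac{3321548}{4834898} = \frac{2196}{2106720} + \frac{3321548}{4834898} = 2196 \cdot \frac{1}{2106720} + 3321548 \cdot \frac{1}{4834898} = \frac{61}{58520} + \frac{1660774}{2417449} = \frac{97335958869}{141469115480}$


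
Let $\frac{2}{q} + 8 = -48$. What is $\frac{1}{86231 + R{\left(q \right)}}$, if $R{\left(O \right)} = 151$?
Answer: $\frac{1}{86382} \approx 1.1576 \cdot 10^{-5}$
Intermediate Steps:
$q = - \frac{1}{28}$ ($q = \frac{2}{-8 - 48} = \frac{2}{-56} = 2 \left(- \frac{1}{56}\right) = - \frac{1}{28} \approx -0.035714$)
$\frac{1}{86231 + R{\left(q \right)}} = \frac{1}{86231 + 151} = \frac{1}{86382}$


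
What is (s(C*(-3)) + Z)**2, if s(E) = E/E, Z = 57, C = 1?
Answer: 3364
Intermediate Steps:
s(E) = 1
(s(C*(-3)) + Z)**2 = (1 + 57)**2 = 58**2 = 3364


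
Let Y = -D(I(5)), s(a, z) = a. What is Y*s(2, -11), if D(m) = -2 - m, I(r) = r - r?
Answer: 4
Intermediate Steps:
I(r) = 0
Y = 2 (Y = -(-2 - 1*0) = -(-2 + 0) = -1*(-2) = 2)
Y*s(2, -11) = 2*2 = 4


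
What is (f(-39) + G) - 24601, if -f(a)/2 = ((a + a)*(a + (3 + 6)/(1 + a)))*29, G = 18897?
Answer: -3481018/19 ≈ -1.8321e+5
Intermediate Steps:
f(a) = -116*a*(a + 9/(1 + a)) (f(a) = -2*(a + a)*(a + (3 + 6)/(1 + a))*29 = -2*(2*a)*(a + 9/(1 + a))*29 = -2*2*a*(a + 9/(1 + a))*29 = -116*a*(a + 9/(1 + a)))
(f(-39) + G) - 24601 = (-116*(-39)*(9 - 39 + (-39)²)/(1 - 39) + 18897) - 24601 = (-116*(-39)*(9 - 39 + 1521)/(-38) + 18897) - 24601 = (-116*(-39)*(-1/38)*1491 + 18897) - 24601 = (-3372642/19 + 18897) - 24601 = -3013599/19 - 24601 = -3481018/19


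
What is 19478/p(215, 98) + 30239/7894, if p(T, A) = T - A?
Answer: 157297295/923598 ≈ 170.31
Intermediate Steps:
19478/p(215, 98) + 30239/7894 = 19478/(215 - 1*98) + 30239/7894 = 19478/(215 - 98) + 30239*(1/7894) = 19478/117 + 30239/7894 = 157297295/923598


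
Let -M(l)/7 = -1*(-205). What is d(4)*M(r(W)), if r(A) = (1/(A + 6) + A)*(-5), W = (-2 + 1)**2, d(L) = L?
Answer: -5740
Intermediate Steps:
W = 1 (W = (-1)**2 = 1)
r(A) = -5*A - 5/(6 + A) (r(A) = (1/(6 + A) + A)*(-5) = (A + 1/(6 + A))*(-5) = -5*A - 5/(6 + A))
M(l) = -1435 (M(l) = -(-7)*(-205) = -7*205 = -1435)
d(4)*M(r(W)) = 4*(-1435) = -5740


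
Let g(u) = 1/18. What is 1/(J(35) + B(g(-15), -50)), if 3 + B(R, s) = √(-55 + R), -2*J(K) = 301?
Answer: -5526/850219 - 6*I*√1978/850219 ≈ -0.0064995 - 0.00031386*I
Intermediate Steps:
J(K) = -301/2 (J(K) = -½*301 = -301/2)
g(u) = 1/18
B(R, s) = -3 + √(-55 + R)
1/(J(35) + B(g(-15), -50)) = 1/(-301/2 + (-3 + √(-55 + 1/18))) = 1/(-301/2 + (-3 + √(-989/18))) = 1/(-301/2 + (-3 + I*√1978/6)) = 1/(-307/2 + I*√1978/6)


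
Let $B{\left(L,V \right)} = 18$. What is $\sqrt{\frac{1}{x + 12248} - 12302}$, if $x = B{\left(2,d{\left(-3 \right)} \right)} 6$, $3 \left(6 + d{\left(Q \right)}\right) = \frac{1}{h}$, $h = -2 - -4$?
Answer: $\frac{3 i \sqrt{52170982831}}{6178} \approx 110.91 i$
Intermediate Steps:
$h = 2$ ($h = -2 + 4 = 2$)
$d{\left(Q \right)} = - \frac{35}{6}$ ($d{\left(Q \right)} = -6 + \frac{1}{3 \cdot 2} = -6 + \frac{1}{3} \cdot \frac{1}{2} = -6 + \frac{1}{6} = - \frac{35}{6}$)
$x = 108$ ($x = 18 \cdot 6 = 108$)
$\sqrt{\frac{1}{x + 12248} - 12302} = \sqrt{\frac{1}{108 + 12248} - 12302} = \sqrt{\frac{1}{12356} - 12302} = \sqrt{- \frac{152003511}{12356}} = \frac{3 i \sqrt{52170982831}}{6178}$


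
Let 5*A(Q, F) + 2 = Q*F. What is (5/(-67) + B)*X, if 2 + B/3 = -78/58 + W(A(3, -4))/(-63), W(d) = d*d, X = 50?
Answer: -3055108/5829 ≈ -524.12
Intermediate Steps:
A(Q, F) = -⅖ + F*Q/5 (A(Q, F) = -⅖ + (Q*F)/5 = -⅖ + (F*Q)/5 = -⅖ + F*Q/5)
W(d) = d²
B = -22637/2175 (B = -6 + 3*(-78/58 + (-⅖ + (⅕)*(-4)*3)²/(-63)) = -6 + 3*(-78*1/58 + (-⅖ - 12/5)²*(-1/63)) = -6 + 3*(-39/29 + (-14/5)²*(-1/63)) = -6 + 3*(-39/29 + (196/25)*(-1/63)) = -6 + 3*(-39/29 - 28/225) = -6 + 3*(-9587/6525) = -6 - 9587/2175 = -22637/2175 ≈ -10.408)
(5/(-67) + B)*X = (5/(-67) - 22637/2175)*50 = (5*(-1/67) - 22637/2175)*50 = (-5/67 - 22637/2175)*50 = -1527554/145725*50 = -3055108/5829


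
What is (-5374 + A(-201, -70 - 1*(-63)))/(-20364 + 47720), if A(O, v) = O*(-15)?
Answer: -337/3908 ≈ -0.086233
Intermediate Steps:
A(O, v) = -15*O
(-5374 + A(-201, -70 - 1*(-63)))/(-20364 + 47720) = (-5374 - 15*(-201))/(-20364 + 47720) = (-5374 + 3015)/27356 = -2359*1/27356 = -337/3908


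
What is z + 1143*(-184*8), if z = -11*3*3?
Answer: -1682595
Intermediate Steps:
z = -99 (z = -33*3 = -99)
z + 1143*(-184*8) = -99 + 1143*(-184*8) = -99 + 1143*(-1472) = -99 - 1682496 = -1682595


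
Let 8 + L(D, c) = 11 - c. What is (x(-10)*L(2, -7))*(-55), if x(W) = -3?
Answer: 1650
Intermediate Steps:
L(D, c) = 3 - c (L(D, c) = -8 + (11 - c) = 3 - c)
(x(-10)*L(2, -7))*(-55) = -3*(3 - 1*(-7))*(-55) = -3*(3 + 7)*(-55) = -3*10*(-55) = -30*(-55) = 1650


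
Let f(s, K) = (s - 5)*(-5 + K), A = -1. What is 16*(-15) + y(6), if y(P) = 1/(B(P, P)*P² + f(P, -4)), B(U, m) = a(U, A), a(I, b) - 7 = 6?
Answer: -110159/459 ≈ -240.00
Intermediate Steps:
f(s, K) = (-5 + K)*(-5 + s) (f(s, K) = (-5 + s)*(-5 + K) = (-5 + K)*(-5 + s))
a(I, b) = 13 (a(I, b) = 7 + 6 = 13)
B(U, m) = 13
y(P) = 1/(45 - 9*P + 13*P²) (y(P) = 1/(13*P² + (25 - 5*(-4) - 5*P - 4*P)) = 1/(13*P² + (25 + 20 - 5*P - 4*P)) = 1/(13*P² + (45 - 9*P)) = 1/(45 - 9*P + 13*P²))
16*(-15) + y(6) = 16*(-15) + 1/(45 - 9*6 + 13*6²) = -240 + 1/(45 - 54 + 13*36) = -240 + 1/(45 - 54 + 468) = -240 + 1/459 = -110159/459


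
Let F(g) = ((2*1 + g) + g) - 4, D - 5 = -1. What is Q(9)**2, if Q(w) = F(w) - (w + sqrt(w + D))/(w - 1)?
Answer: (119 - sqrt(13))**2/64 ≈ 208.06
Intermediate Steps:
D = 4 (D = 5 - 1 = 4)
F(g) = -2 + 2*g (F(g) = ((2 + g) + g) - 4 = (2 + 2*g) - 4 = -2 + 2*g)
Q(w) = -2 + 2*w - (w + sqrt(4 + w))/(-1 + w) (Q(w) = (-2 + 2*w) - (w + sqrt(w + 4))/(w - 1) = (-2 + 2*w) - (w + sqrt(4 + w))/(-1 + w) = -2 + 2*w - (w + sqrt(4 + w))/(-1 + w))
Q(9)**2 = ((2 - sqrt(4 + 9) - 5*9 + 2*9**2)/(-1 + 9))**2 = ((2 - sqrt(13) - 45 + 2*81)/8)**2 = ((2 - sqrt(13) - 45 + 162)/8)**2 = ((119 - sqrt(13))/8)**2 = (119/8 - sqrt(13)/8)**2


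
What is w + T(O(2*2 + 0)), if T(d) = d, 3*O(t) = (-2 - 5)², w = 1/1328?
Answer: 65075/3984 ≈ 16.334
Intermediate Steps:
w = 1/1328 ≈ 0.00075301
O(t) = 49/3 (O(t) = (-2 - 5)²/3 = (⅓)*(-7)² = (⅓)*49 = 49/3)
w + T(O(2*2 + 0)) = 1/1328 + 49/3 = 65075/3984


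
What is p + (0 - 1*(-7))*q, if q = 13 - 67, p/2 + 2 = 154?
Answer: -74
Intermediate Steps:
p = 304 (p = -4 + 2*154 = -4 + 308 = 304)
q = -54
p + (0 - 1*(-7))*q = 304 + (0 - 1*(-7))*(-54) = 304 + (0 + 7)*(-54) = 304 + 7*(-54) = 304 - 378 = -74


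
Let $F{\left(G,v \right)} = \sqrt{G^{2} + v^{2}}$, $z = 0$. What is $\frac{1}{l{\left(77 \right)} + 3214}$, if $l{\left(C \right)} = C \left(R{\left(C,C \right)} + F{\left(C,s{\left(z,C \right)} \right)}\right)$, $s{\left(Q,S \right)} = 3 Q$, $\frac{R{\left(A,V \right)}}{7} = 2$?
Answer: $\frac{1}{10221} \approx 9.7838 \cdot 10^{-5}$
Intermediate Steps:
$R{\left(A,V \right)} = 14$ ($R{\left(A,V \right)} = 7 \cdot 2 = 14$)
$l{\left(C \right)} = C \left(14 + \sqrt{C^{2}}\right)$ ($l{\left(C \right)} = C \left(14 + \sqrt{C^{2} + \left(3 \cdot 0\right)^{2}}\right) = C \left(14 + \sqrt{C^{2} + 0^{2}}\right) = C \left(14 + \sqrt{C^{2} + 0}\right) = C \left(14 + \sqrt{C^{2}}\right)$)
$\frac{1}{l{\left(77 \right)} + 3214} = \frac{1}{77 \left(14 + \sqrt{77^{2}}\right) + 3214} = \frac{1}{77 \left(14 + \sqrt{5929}\right) + 3214} = \frac{1}{77 \left(14 + 77\right) + 3214} = \frac{1}{77 \cdot 91 + 3214} = \frac{1}{7007 + 3214} = \frac{1}{10221}$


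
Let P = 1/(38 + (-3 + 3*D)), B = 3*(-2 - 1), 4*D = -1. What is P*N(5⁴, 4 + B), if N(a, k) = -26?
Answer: -104/137 ≈ -0.75912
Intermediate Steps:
D = -¼ (D = (¼)*(-1) = -¼ ≈ -0.25000)
B = -9 (B = 3*(-3) = -9)
P = 4/137 (P = 1/(38 + (-3 + 3*(-¼))) = 1/(38 + (-3 - ¾)) = 1/(38 - 15/4) = 1/(137/4) = 4/137 ≈ 0.029197)
P*N(5⁴, 4 + B) = (4/137)*(-26) = -104/137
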